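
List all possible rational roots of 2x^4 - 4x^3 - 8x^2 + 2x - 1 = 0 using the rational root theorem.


Rational root theorem: possible roots are ±p/q where:
  p divides the constant term (-1): p ∈ {1}
  q divides the leading coefficient (2): q ∈ {1, 2}

All possible rational roots: -1, -1/2, 1/2, 1

-1, -1/2, 1/2, 1


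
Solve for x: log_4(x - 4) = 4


Convert to exponential form: x - 4 = 4^4 = 256
x = 256 + 4 = 260
Check: log_4(260 - 4) = log_4(256) = log_4(256) = 4 ✓

x = 260


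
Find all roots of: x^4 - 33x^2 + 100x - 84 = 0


Let p(x) = x^4 - 33x^2 + 100x - 84. By the rational root theorem (leading coefficient 1), any rational root is an integer divisor of 84: try ±1, ±2, ... in turn.
Test x = 1: value = -16 ≠ 0.
Test x = -1: value = -216 ≠ 0.
Test x = 2: value = 0 ✓, so (x - 2) is a factor.
Synthetic division by (x - 2): bring down 1; 1(2) + 0 = 2; 2(2) - 33 = -29; (-29)(2) + 100 = 42; 42(2) - 84 = 0 → quotient x^3 + 2x^2 - 29x + 42, remainder 0.
Continue with the quotient x^3 + 2x^2 - 29x + 42 (candidates must divide 42; re-test x = 2 first in case it repeats).
Test x = 2: value = 0 ✓, so (x - 2) is a factor.
Synthetic division by (x - 2): bring down 1; 1(2) + 2 = 4; 4(2) - 29 = -21; (-21)(2) + 42 = 0 → quotient x^2 + 4x - 21, remainder 0.
Solve the quadratic x^2 + 4x - 21 = 0: discriminant = 4^2 - 4(1)(-21) = 16 + 84 = 100.
sqrt(100) = 10, so x = (-4 ± 10)/2: x = 3 or x = -7.
Collecting all roots found:

x = -7, x = 2 (multiplicity 2), x = 3


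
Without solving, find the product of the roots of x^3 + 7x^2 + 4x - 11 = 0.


By Vieta's formulas for x^3 + bx^2 + cx + d = 0:
  r1 + r2 + r3 = -b/a = -7
  r1*r2 + r1*r3 + r2*r3 = c/a = 4
  r1*r2*r3 = -d/a = 11


Product = 11


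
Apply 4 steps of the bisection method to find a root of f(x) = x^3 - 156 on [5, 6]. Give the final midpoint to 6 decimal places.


f(x) = x^3 - 156
f(5) = -31 < 0
f(6) = 60 > 0

Step 1: midpoint = (5.000000 + 6.000000)/2 = 5.500000
  f(5.500000) = 10.375000
  f(mid) > 0, so root is in [5.000000, 5.500000]

Step 2: midpoint = (5.000000 + 5.500000)/2 = 5.250000
  f(5.250000) = -11.296875
  f(mid) < 0, so root is in [5.250000, 5.500000]

Step 3: midpoint = (5.250000 + 5.500000)/2 = 5.375000
  f(5.375000) = -0.712891
  f(mid) < 0, so root is in [5.375000, 5.500000]

Step 4: midpoint = (5.375000 + 5.500000)/2 = 5.437500
  f(5.437500) = 4.767334
  f(mid) > 0, so root is in [5.375000, 5.437500]

midpoint = 5.437500


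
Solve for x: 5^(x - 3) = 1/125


Express both sides with the same base.
1/125 = 5^(-3)
Since the bases match, equate exponents: x - 3 = -3
So x = -3 - (-3) = 0

x = 0


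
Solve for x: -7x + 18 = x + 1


Starting with: -7x + 18 = x + 1
Move all x terms to left: (-7 - 1)x = 1 - 18
Simplify: -8x = -17
Divide both sides by -8: x = 17/8

x = 17/8


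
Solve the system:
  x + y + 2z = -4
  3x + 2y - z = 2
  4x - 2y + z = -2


Using Cramer's rule. Expand each determinant along the first row.
D  = 1*[2*1 - (-1)*(-2)] - 1*[3*1 - (-1)*4] + 2*[3*(-2) - 2*4]
  = 1*(0) - 1*(7) + 2*(-14) = -35
Dx = (-4)*[2*1 - (-1)*(-2)] - 1*[2*1 - (-1)*(-2)] + 2*[2*(-2) - 2*(-2)]
  = (-4)*(0) - 1*(0) + 2*(0) = 0
Dy = 1*[2*1 - (-1)*(-2)] - (-4)*[3*1 - (-1)*4] + 2*[3*(-2) - 2*4]
  = 1*(0) - (-4)*(7) + 2*(-14) = 0
Dz = 1*[2*(-2) - 2*(-2)] - 1*[3*(-2) - 2*4] + (-4)*[3*(-2) - 2*4]
  = 1*(0) - 1*(-14) + (-4)*(-14) = 70
x = Dx/D = 0/-35 = 0, y = Dy/D = 0/-35 = 0, z = Dz/D = 70/-35 = -2
Check eq1: (1)(0) + (1)(0) + (2)(-2) = -4 = -4 ✓
Check eq2: (3)(0) + (2)(0) + (-1)(-2) = 2 = 2 ✓
Check eq3: (4)(0) + (-2)(0) + (1)(-2) = -2 = -2 ✓

x = 0, y = 0, z = -2


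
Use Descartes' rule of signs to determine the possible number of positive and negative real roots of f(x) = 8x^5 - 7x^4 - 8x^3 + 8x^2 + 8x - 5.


Descartes' rule of signs:

For positive roots, count sign changes in f(x) = 8x^5 - 7x^4 - 8x^3 + 8x^2 + 8x - 5:
Signs of coefficients: +, -, -, +, +, -
Number of sign changes: 3
Possible positive real roots: 3, 1

For negative roots, examine f(-x) = -8x^5 - 7x^4 + 8x^3 + 8x^2 - 8x - 5:
Signs of coefficients: -, -, +, +, -, -
Number of sign changes: 2
Possible negative real roots: 2, 0

Positive roots: 3 or 1; Negative roots: 2 or 0


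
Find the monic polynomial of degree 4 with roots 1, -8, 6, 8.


A monic polynomial with roots 1, -8, 6, 8 is:
p(x) = (x - 1)(x + 8)(x - 6)(x - 8)
After multiplying by (x - 1): x - 1
After multiplying by (x + 8): x^2 + 7x - 8
After multiplying by (x - 6): x^3 + x^2 - 50x + 48
After multiplying by (x - 8): x^4 - 7x^3 - 58x^2 + 448x - 384

x^4 - 7x^3 - 58x^2 + 448x - 384


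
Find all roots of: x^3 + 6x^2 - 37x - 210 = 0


Let p(x) = x^3 + 6x^2 - 37x - 210. By the rational root theorem (leading coefficient 1), any rational root is an integer divisor of 210: try ±1, ±2, ... in turn.
Test x = 1: value = -240 ≠ 0.
Test x = -1: value = -168 ≠ 0.
Test x = 2: value = -252 ≠ 0.
Test x = -2: value = -120 ≠ 0.
Test x = 3: value = -240 ≠ 0.
Test x = -3: value = -72 ≠ 0.
Test x = 5: value = -120 ≠ 0.
Test x = -5: value = 0 ✓, so (x + 5) is a factor.
Synthetic division by (x + 5): bring down 1; 1(-5) + 6 = 1; 1(-5) - 37 = -42; (-42)(-5) - 210 = 0 → quotient x^2 + x - 42, remainder 0.
Solve the quadratic x^2 + x - 42 = 0: discriminant = 1^2 - 4(1)(-42) = 1 + 168 = 169.
sqrt(169) = 13, so x = (-1 ± 13)/2: x = 6 or x = -7.
Collecting all roots found:

x = -7, x = -5, x = 6


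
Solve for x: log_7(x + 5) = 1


Convert to exponential form: x + 5 = 7^1 = 7
x = 7 - 5 = 2
Check: log_7(2 + 5) = log_7(7) = log_7(7) = 1 ✓

x = 2


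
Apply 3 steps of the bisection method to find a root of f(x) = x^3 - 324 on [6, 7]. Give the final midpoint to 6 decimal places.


f(x) = x^3 - 324
f(6) = -108 < 0
f(7) = 19 > 0

Step 1: midpoint = (6.000000 + 7.000000)/2 = 6.500000
  f(6.500000) = -49.375000
  f(mid) < 0, so root is in [6.500000, 7.000000]

Step 2: midpoint = (6.500000 + 7.000000)/2 = 6.750000
  f(6.750000) = -16.453125
  f(mid) < 0, so root is in [6.750000, 7.000000]

Step 3: midpoint = (6.750000 + 7.000000)/2 = 6.875000
  f(6.875000) = 0.951172
  f(mid) > 0, so root is in [6.750000, 6.875000]

midpoint = 6.875000


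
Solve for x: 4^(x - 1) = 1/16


Express both sides with the same base.
1/16 = 4^(-2)
Since the bases match, equate exponents: x - 1 = -2
So x = -2 - (-1) = -1

x = -1


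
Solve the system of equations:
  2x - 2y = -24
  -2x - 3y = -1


Using Cramer's rule:
Determinant D = (2)(-3) - (-2)(-2) = -6 - 4 = -10
Dx = (-24)(-3) - (-1)(-2) = 72 - 2 = 70
Dy = (2)(-1) - (-2)(-24) = -2 - 48 = -50
x = Dx/D = 70/-10 = -7
y = Dy/D = -50/-10 = 5

x = -7, y = 5


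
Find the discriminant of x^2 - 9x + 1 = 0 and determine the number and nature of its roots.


For ax^2 + bx + c = 0, discriminant D = b^2 - 4ac
Here a = 1, b = -9, c = 1
D = (-9)^2 - 4(1)(1) = 81 - 4 = 77

D = 77 > 0 but not a perfect square
The equation has 2 distinct real irrational roots.

Discriminant = 77, 2 distinct real irrational roots


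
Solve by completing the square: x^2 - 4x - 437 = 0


Start: x^2 - 4x - 437 = 0
Move constant: x^2 - 4x = 437
Half of -4 is -2, squared is 4
Add 4 to both sides: x^2 - 4x + 4 = 441
(x - 2)^2 = 441
x - 2 = ±21
x = 2 + 21 = 23 or x = 2 - 21 = -19

x = -19, x = 23


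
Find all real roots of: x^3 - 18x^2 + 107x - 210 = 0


Let p(x) = x^3 - 18x^2 + 107x - 210. By the rational root theorem (leading coefficient 1), any rational root is an integer divisor of 210: try ±1, ±2, ... in turn.
Test x = 1: value = -120 ≠ 0.
Test x = -1: value = -336 ≠ 0.
Test x = 2: value = -60 ≠ 0.
Test x = -2: value = -504 ≠ 0.
Test x = 3: value = -24 ≠ 0.
Test x = -3: value = -720 ≠ 0.
Test x = 5: value = 0 ✓, so (x - 5) is a factor.
Synthetic division by (x - 5): bring down 1; 1(5) - 18 = -13; (-13)(5) + 107 = 42; 42(5) - 210 = 0 → quotient x^2 - 13x + 42, remainder 0.
Solve the quadratic x^2 - 13x + 42 = 0: discriminant = (-13)^2 - 4(1)(42) = 169 - 168 = 1.
sqrt(1) = 1, so x = (13 ± 1)/2: x = 7 or x = 6.

x = 5, x = 6, x = 7


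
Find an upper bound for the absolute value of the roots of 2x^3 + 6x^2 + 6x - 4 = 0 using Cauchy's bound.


Cauchy's bound: all roots r satisfy |r| <= 1 + max(|a_i/a_n|) for i = 0,...,n-1
where a_n is the leading coefficient.

Coefficients: [2, 6, 6, -4]
Leading coefficient a_n = 2
Ratios |a_i/a_n|: 3, 3, 2
Maximum ratio: 3
Cauchy's bound: |r| <= 1 + 3 = 4

Upper bound = 4


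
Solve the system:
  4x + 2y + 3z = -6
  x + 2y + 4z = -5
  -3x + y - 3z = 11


Using Cramer's rule. Expand each determinant along the first row.
D  = 4*[2*(-3) - 4*1] - 2*[1*(-3) - 4*(-3)] + 3*[1*1 - 2*(-3)]
  = 4*(-10) - 2*(9) + 3*(7) = -37
Dx = (-6)*[2*(-3) - 4*1] - 2*[(-5)*(-3) - 4*11] + 3*[(-5)*1 - 2*11]
  = (-6)*(-10) - 2*(-29) + 3*(-27) = 37
Dy = 4*[(-5)*(-3) - 4*11] - (-6)*[1*(-3) - 4*(-3)] + 3*[1*11 - (-5)*(-3)]
  = 4*(-29) - (-6)*(9) + 3*(-4) = -74
Dz = 4*[2*11 - (-5)*1] - 2*[1*11 - (-5)*(-3)] + (-6)*[1*1 - 2*(-3)]
  = 4*(27) - 2*(-4) + (-6)*(7) = 74
x = Dx/D = 37/-37 = -1, y = Dy/D = -74/-37 = 2, z = Dz/D = 74/-37 = -2
Check eq1: (4)(-1) + (2)(2) + (3)(-2) = -6 = -6 ✓
Check eq2: (1)(-1) + (2)(2) + (4)(-2) = -5 = -5 ✓
Check eq3: (-3)(-1) + (1)(2) + (-3)(-2) = 11 = 11 ✓

x = -1, y = 2, z = -2


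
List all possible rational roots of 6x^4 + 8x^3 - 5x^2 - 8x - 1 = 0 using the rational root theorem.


Rational root theorem: possible roots are ±p/q where:
  p divides the constant term (-1): p ∈ {1}
  q divides the leading coefficient (6): q ∈ {1, 2, 3, 6}

All possible rational roots: -1, -1/2, -1/3, -1/6, 1/6, 1/3, 1/2, 1

-1, -1/2, -1/3, -1/6, 1/6, 1/3, 1/2, 1


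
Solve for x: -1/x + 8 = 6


Subtract 8 from both sides: -1/x = -2
Multiply both sides by x: -1 = -2 * x
Divide by -2: x = 1/2

x = 1/2


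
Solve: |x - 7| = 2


An absolute value equation |expr| = 2 gives two cases:
Case 1: x - 7 = 2
  x = 9, so x = 9
Case 2: x - 7 = -2
  x = 5, so x = 5

x = 5, x = 9


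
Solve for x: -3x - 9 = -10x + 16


Starting with: -3x - 9 = -10x + 16
Move all x terms to left: (-3 + 10)x = 16 + 9
Simplify: 7x = 25
Divide both sides by 7: x = 25/7

x = 25/7


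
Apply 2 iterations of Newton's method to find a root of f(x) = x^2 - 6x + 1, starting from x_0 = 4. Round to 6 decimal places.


Newton's method: x_(n+1) = x_n - f(x_n)/f'(x_n)
f(x) = x^2 - 6x + 1
f'(x) = 2x - 6

Iteration 1:
  f(4.000000) = -7.000000
  f'(4.000000) = 2.000000
  x_1 = 4.000000 - (-7.000000)/(2.000000) = 7.500000

Iteration 2:
  f(7.500000) = 12.250000
  f'(7.500000) = 9.000000
  x_2 = 7.500000 - (12.250000)/(9.000000) = 6.138889

x_2 = 6.138889


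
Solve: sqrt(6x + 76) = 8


Square both sides: 6x + 76 = 8^2 = 64
6x = 64 - 76 = -12
x = -2
Check: sqrt(6*(-2) + 76) = sqrt(64) = 8 ✓

x = -2


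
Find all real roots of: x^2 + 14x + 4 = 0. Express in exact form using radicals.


Using the quadratic formula: x = (-b ± sqrt(b^2 - 4ac)) / (2a)
Here a = 1, b = 14, c = 4
Discriminant = b^2 - 4ac = 14^2 - 4(1)(4) = 196 - 16 = 180
Since discriminant = 180 > 0, there are two real roots.
x = (-14 ± 6*sqrt(5)) / 2
Simplifying: x = -7 ± 3*sqrt(5)
Numerically: x ≈ -0.2918 or x ≈ -13.7082

x = -7 + 3*sqrt(5) or x = -7 - 3*sqrt(5)


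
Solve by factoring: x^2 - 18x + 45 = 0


We need two numbers that multiply to 45 and add to -18.
Those numbers are -3 and -15 (since (-3) * (-15) = 45 and (-3) + (-15) = -18).
So x^2 - 18x + 45 = (x - 3)(x - 15) = 0
Setting each factor to zero: x = 3 or x = 15

x = 3, x = 15


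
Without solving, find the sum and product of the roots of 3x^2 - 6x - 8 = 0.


By Vieta's formulas for ax^2 + bx + c = 0:
  Sum of roots = -b/a
  Product of roots = c/a

Here a = 3, b = -6, c = -8
Sum = -(-6)/3 = 2
Product = -8/3 = -8/3

Sum = 2, Product = -8/3


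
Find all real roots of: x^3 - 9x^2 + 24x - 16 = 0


Let p(x) = x^3 - 9x^2 + 24x - 16. By the rational root theorem (leading coefficient 1), any rational root is an integer divisor of 16: try ±1, ±2, ... in turn.
Test x = 1: value = 0 ✓, so (x - 1) is a factor.
Synthetic division by (x - 1): bring down 1; 1(1) - 9 = -8; (-8)(1) + 24 = 16; 16(1) - 16 = 0 → quotient x^2 - 8x + 16, remainder 0.
Solve the quadratic x^2 - 8x + 16 = 0: discriminant = (-8)^2 - 4(1)(16) = 64 - 64 = 0.
Discriminant = 0, so a double root: x = 8/2 = 4.

x = 1, x = 4 (multiplicity 2)


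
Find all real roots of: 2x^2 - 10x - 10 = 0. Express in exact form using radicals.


Using the quadratic formula: x = (-b ± sqrt(b^2 - 4ac)) / (2a)
Here a = 2, b = -10, c = -10
Discriminant = b^2 - 4ac = (-10)^2 - 4(2)(-10) = 100 + 80 = 180
Since discriminant = 180 > 0, there are two real roots.
x = (10 ± 6*sqrt(5)) / 4
Simplifying: x = (5 ± 3*sqrt(5)) / 2
Numerically: x ≈ 5.8541 or x ≈ -0.8541

x = (5 + 3*sqrt(5)) / 2 or x = (5 - 3*sqrt(5)) / 2


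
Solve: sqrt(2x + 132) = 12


Square both sides: 2x + 132 = 12^2 = 144
2x = 144 - 132 = 12
x = 6
Check: sqrt(2*6 + 132) = sqrt(144) = 12 ✓

x = 6


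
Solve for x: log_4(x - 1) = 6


Convert to exponential form: x - 1 = 4^6 = 4096
x = 4096 + 1 = 4097
Check: log_4(4097 - 1) = log_4(4096) = log_4(4096) = 6 ✓

x = 4097


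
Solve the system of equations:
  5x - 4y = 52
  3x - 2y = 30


Using Cramer's rule:
Determinant D = (5)(-2) - (3)(-4) = -10 + 12 = 2
Dx = (52)(-2) - (30)(-4) = -104 + 120 = 16
Dy = (5)(30) - (3)(52) = 150 - 156 = -6
x = Dx/D = 16/2 = 8
y = Dy/D = -6/2 = -3

x = 8, y = -3


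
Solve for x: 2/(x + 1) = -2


Multiply both sides by (x + 1): 2 = -2(x + 1)
Distribute: 2 = -2x - 2
-2x = 2 + 2 = 4
x = -2

x = -2


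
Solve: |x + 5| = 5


An absolute value equation |expr| = 5 gives two cases:
Case 1: x + 5 = 5
  x = 0, so x = 0
Case 2: x + 5 = -5
  x = -10, so x = -10

x = -10, x = 0


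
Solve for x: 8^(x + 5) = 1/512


Express both sides with the same base.
1/512 = 8^(-3)
Since the bases match, equate exponents: x + 5 = -3
So x = -3 - (5) = -8

x = -8


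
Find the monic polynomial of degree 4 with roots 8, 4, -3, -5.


A monic polynomial with roots 8, 4, -3, -5 is:
p(x) = (x - 8)(x - 4)(x + 3)(x + 5)
After multiplying by (x - 8): x - 8
After multiplying by (x - 4): x^2 - 12x + 32
After multiplying by (x + 3): x^3 - 9x^2 - 4x + 96
After multiplying by (x + 5): x^4 - 4x^3 - 49x^2 + 76x + 480

x^4 - 4x^3 - 49x^2 + 76x + 480


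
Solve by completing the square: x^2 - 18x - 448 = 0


Start: x^2 - 18x - 448 = 0
Move constant: x^2 - 18x = 448
Half of -18 is -9, squared is 81
Add 81 to both sides: x^2 - 18x + 81 = 529
(x - 9)^2 = 529
x - 9 = ±23
x = 9 + 23 = 32 or x = 9 - 23 = -14

x = -14, x = 32


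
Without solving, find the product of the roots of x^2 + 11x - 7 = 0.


By Vieta's formulas for ax^2 + bx + c = 0:
  Sum of roots = -b/a
  Product of roots = c/a

Here a = 1, b = 11, c = -7
Sum = -(11)/1 = -11
Product = -7/1 = -7

Product = -7


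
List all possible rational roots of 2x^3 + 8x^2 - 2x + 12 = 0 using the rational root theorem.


Rational root theorem: possible roots are ±p/q where:
  p divides the constant term (12): p ∈ {1, 2, 3, 4, 6, 12}
  q divides the leading coefficient (2): q ∈ {1, 2}

All possible rational roots: -12, -6, -4, -3, -2, -3/2, -1, -1/2, 1/2, 1, 3/2, 2, 3, 4, 6, 12

-12, -6, -4, -3, -2, -3/2, -1, -1/2, 1/2, 1, 3/2, 2, 3, 4, 6, 12


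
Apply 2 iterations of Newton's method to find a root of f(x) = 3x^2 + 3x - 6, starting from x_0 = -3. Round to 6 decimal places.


Newton's method: x_(n+1) = x_n - f(x_n)/f'(x_n)
f(x) = 3x^2 + 3x - 6
f'(x) = 6x + 3

Iteration 1:
  f(-3.000000) = 12.000000
  f'(-3.000000) = -15.000000
  x_1 = -3.000000 - (12.000000)/(-15.000000) = -2.200000

Iteration 2:
  f(-2.200000) = 1.920000
  f'(-2.200000) = -10.200000
  x_2 = -2.200000 - (1.920000)/(-10.200000) = -2.011765

x_2 = -2.011765


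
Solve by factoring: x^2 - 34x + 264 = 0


We need two numbers that multiply to 264 and add to -34.
Those numbers are -12 and -22 (since (-12) * (-22) = 264 and (-12) + (-22) = -34).
So x^2 - 34x + 264 = (x - 12)(x - 22) = 0
Setting each factor to zero: x = 12 or x = 22

x = 12, x = 22


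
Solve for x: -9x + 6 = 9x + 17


Starting with: -9x + 6 = 9x + 17
Move all x terms to left: (-9 - 9)x = 17 - 6
Simplify: -18x = 11
Divide both sides by -18: x = -11/18

x = -11/18


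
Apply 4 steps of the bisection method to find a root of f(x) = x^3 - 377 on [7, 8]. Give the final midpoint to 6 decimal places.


f(x) = x^3 - 377
f(7) = -34 < 0
f(8) = 135 > 0

Step 1: midpoint = (7.000000 + 8.000000)/2 = 7.500000
  f(7.500000) = 44.875000
  f(mid) > 0, so root is in [7.000000, 7.500000]

Step 2: midpoint = (7.000000 + 7.500000)/2 = 7.250000
  f(7.250000) = 4.078125
  f(mid) > 0, so root is in [7.000000, 7.250000]

Step 3: midpoint = (7.000000 + 7.250000)/2 = 7.125000
  f(7.125000) = -15.294922
  f(mid) < 0, so root is in [7.125000, 7.250000]

Step 4: midpoint = (7.125000 + 7.250000)/2 = 7.187500
  f(7.187500) = -5.692627
  f(mid) < 0, so root is in [7.187500, 7.250000]

midpoint = 7.187500


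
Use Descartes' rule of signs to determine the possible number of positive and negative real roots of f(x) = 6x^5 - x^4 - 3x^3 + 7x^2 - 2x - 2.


Descartes' rule of signs:

For positive roots, count sign changes in f(x) = 6x^5 - x^4 - 3x^3 + 7x^2 - 2x - 2:
Signs of coefficients: +, -, -, +, -, -
Number of sign changes: 3
Possible positive real roots: 3, 1

For negative roots, examine f(-x) = -6x^5 - x^4 + 3x^3 + 7x^2 + 2x - 2:
Signs of coefficients: -, -, +, +, +, -
Number of sign changes: 2
Possible negative real roots: 2, 0

Positive roots: 3 or 1; Negative roots: 2 or 0


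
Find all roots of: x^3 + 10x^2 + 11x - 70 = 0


Let p(x) = x^3 + 10x^2 + 11x - 70. By the rational root theorem (leading coefficient 1), any rational root is an integer divisor of 70: try ±1, ±2, ... in turn.
Test x = 1: value = -48 ≠ 0.
Test x = -1: value = -72 ≠ 0.
Test x = 2: value = 0 ✓, so (x - 2) is a factor.
Synthetic division by (x - 2): bring down 1; 1(2) + 10 = 12; 12(2) + 11 = 35; 35(2) - 70 = 0 → quotient x^2 + 12x + 35, remainder 0.
Solve the quadratic x^2 + 12x + 35 = 0: discriminant = 12^2 - 4(1)(35) = 144 - 140 = 4.
sqrt(4) = 2, so x = (-12 ± 2)/2: x = -5 or x = -7.
Collecting all roots found:

x = -7, x = -5, x = 2


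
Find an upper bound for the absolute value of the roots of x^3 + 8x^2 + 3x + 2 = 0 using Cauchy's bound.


Cauchy's bound: all roots r satisfy |r| <= 1 + max(|a_i/a_n|) for i = 0,...,n-1
where a_n is the leading coefficient.

Coefficients: [1, 8, 3, 2]
Leading coefficient a_n = 1
Ratios |a_i/a_n|: 8, 3, 2
Maximum ratio: 8
Cauchy's bound: |r| <= 1 + 8 = 9

Upper bound = 9


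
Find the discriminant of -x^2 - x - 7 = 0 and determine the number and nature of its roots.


For ax^2 + bx + c = 0, discriminant D = b^2 - 4ac
Here a = -1, b = -1, c = -7
D = (-1)^2 - 4(-1)(-7) = 1 - 28 = -27

D = -27 < 0
The equation has no real roots (2 complex conjugate roots).

Discriminant = -27, no real roots (2 complex conjugate roots)


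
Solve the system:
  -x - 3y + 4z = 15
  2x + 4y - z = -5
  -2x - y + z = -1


Using Cramer's rule. Expand each determinant along the first row.
D  = (-1)*[4*1 - (-1)*(-1)] - (-3)*[2*1 - (-1)*(-2)] + 4*[2*(-1) - 4*(-2)]
  = (-1)*(3) - (-3)*(0) + 4*(6) = 21
Dx = 15*[4*1 - (-1)*(-1)] - (-3)*[(-5)*1 - (-1)*(-1)] + 4*[(-5)*(-1) - 4*(-1)]
  = 15*(3) - (-3)*(-6) + 4*(9) = 63
Dy = (-1)*[(-5)*1 - (-1)*(-1)] - 15*[2*1 - (-1)*(-2)] + 4*[2*(-1) - (-5)*(-2)]
  = (-1)*(-6) - 15*(0) + 4*(-12) = -42
Dz = (-1)*[4*(-1) - (-5)*(-1)] - (-3)*[2*(-1) - (-5)*(-2)] + 15*[2*(-1) - 4*(-2)]
  = (-1)*(-9) - (-3)*(-12) + 15*(6) = 63
x = Dx/D = 63/21 = 3, y = Dy/D = -42/21 = -2, z = Dz/D = 63/21 = 3
Check eq1: (-1)(3) + (-3)(-2) + (4)(3) = 15 = 15 ✓
Check eq2: (2)(3) + (4)(-2) + (-1)(3) = -5 = -5 ✓
Check eq3: (-2)(3) + (-1)(-2) + (1)(3) = -1 = -1 ✓

x = 3, y = -2, z = 3


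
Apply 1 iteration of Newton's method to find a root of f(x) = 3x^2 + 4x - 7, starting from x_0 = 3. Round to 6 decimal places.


Newton's method: x_(n+1) = x_n - f(x_n)/f'(x_n)
f(x) = 3x^2 + 4x - 7
f'(x) = 6x + 4

Iteration 1:
  f(3.000000) = 32.000000
  f'(3.000000) = 22.000000
  x_1 = 3.000000 - (32.000000)/(22.000000) = 1.545455

x_1 = 1.545455


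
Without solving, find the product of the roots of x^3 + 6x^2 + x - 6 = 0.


By Vieta's formulas for x^3 + bx^2 + cx + d = 0:
  r1 + r2 + r3 = -b/a = -6
  r1*r2 + r1*r3 + r2*r3 = c/a = 1
  r1*r2*r3 = -d/a = 6


Product = 6


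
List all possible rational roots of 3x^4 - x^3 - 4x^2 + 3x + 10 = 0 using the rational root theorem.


Rational root theorem: possible roots are ±p/q where:
  p divides the constant term (10): p ∈ {1, 2, 5, 10}
  q divides the leading coefficient (3): q ∈ {1, 3}

All possible rational roots: -10, -5, -10/3, -2, -5/3, -1, -2/3, -1/3, 1/3, 2/3, 1, 5/3, 2, 10/3, 5, 10

-10, -5, -10/3, -2, -5/3, -1, -2/3, -1/3, 1/3, 2/3, 1, 5/3, 2, 10/3, 5, 10


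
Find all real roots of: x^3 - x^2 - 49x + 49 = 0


Let p(x) = x^3 - x^2 - 49x + 49. By the rational root theorem (leading coefficient 1), any rational root is an integer divisor of 49: try ±1, ±2, ... in turn.
Test x = 1: value = 0 ✓, so (x - 1) is a factor.
Synthetic division by (x - 1): bring down 1; 1(1) - 1 = 0; 0(1) - 49 = -49; (-49)(1) + 49 = 0 → quotient x^2 - 49, remainder 0.
Solve the quadratic x^2 - 49 = 0: discriminant = 0^2 - 4(1)(-49) = 0 + 196 = 196.
sqrt(196) = 14, so x = (0 ± 14)/2: x = 7 or x = -7.

x = -7, x = 1, x = 7


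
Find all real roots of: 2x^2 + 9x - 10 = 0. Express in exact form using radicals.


Using the quadratic formula: x = (-b ± sqrt(b^2 - 4ac)) / (2a)
Here a = 2, b = 9, c = -10
Discriminant = b^2 - 4ac = 9^2 - 4(2)(-10) = 81 + 80 = 161
Since discriminant = 161 > 0, there are two real roots.
x = (-9 ± sqrt(161)) / 4
Numerically: x ≈ 0.9221 or x ≈ -5.4221

x = (-9 + sqrt(161)) / 4 or x = (-9 - sqrt(161)) / 4


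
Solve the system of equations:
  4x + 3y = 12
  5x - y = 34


Using Cramer's rule:
Determinant D = (4)(-1) - (5)(3) = -4 - 15 = -19
Dx = (12)(-1) - (34)(3) = -12 - 102 = -114
Dy = (4)(34) - (5)(12) = 136 - 60 = 76
x = Dx/D = -114/-19 = 6
y = Dy/D = 76/-19 = -4

x = 6, y = -4


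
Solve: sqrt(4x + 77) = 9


Square both sides: 4x + 77 = 9^2 = 81
4x = 81 - 77 = 4
x = 1
Check: sqrt(4*1 + 77) = sqrt(81) = 9 ✓

x = 1


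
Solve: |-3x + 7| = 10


An absolute value equation |expr| = 10 gives two cases:
Case 1: -3x + 7 = 10
  -3x = 3, so x = -1
Case 2: -3x + 7 = -10
  -3x = -17, so x = 17/3

x = -1, x = 17/3


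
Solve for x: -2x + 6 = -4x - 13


Starting with: -2x + 6 = -4x - 13
Move all x terms to left: (-2 + 4)x = -13 - 6
Simplify: 2x = -19
Divide both sides by 2: x = -19/2

x = -19/2


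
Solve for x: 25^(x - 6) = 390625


Express both sides with the same base.
390625 = 25^4
Since the bases match, equate exponents: x - 6 = 4
So x = 4 - (-6) = 10

x = 10


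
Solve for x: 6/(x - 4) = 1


Multiply both sides by (x - 4): 6 = 1(x - 4)
Distribute: 6 = x - 4
x = 6 + 4 = 10
x = 10

x = 10


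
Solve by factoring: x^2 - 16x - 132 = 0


We need two numbers that multiply to -132 and add to -16.
Those numbers are 6 and -22 (since 6 * (-22) = -132 and 6 + (-22) = -16).
So x^2 - 16x - 132 = (x + 6)(x - 22) = 0
Setting each factor to zero: x = -6 or x = 22

x = -6, x = 22


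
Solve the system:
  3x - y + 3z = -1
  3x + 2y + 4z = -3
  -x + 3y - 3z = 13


Using Cramer's rule. Expand each determinant along the first row.
D  = 3*[2*(-3) - 4*3] - (-1)*[3*(-3) - 4*(-1)] + 3*[3*3 - 2*(-1)]
  = 3*(-18) - (-1)*(-5) + 3*(11) = -26
Dx = (-1)*[2*(-3) - 4*3] - (-1)*[(-3)*(-3) - 4*13] + 3*[(-3)*3 - 2*13]
  = (-1)*(-18) - (-1)*(-43) + 3*(-35) = -130
Dy = 3*[(-3)*(-3) - 4*13] - (-1)*[3*(-3) - 4*(-1)] + 3*[3*13 - (-3)*(-1)]
  = 3*(-43) - (-1)*(-5) + 3*(36) = -26
Dz = 3*[2*13 - (-3)*3] - (-1)*[3*13 - (-3)*(-1)] + (-1)*[3*3 - 2*(-1)]
  = 3*(35) - (-1)*(36) + (-1)*(11) = 130
x = Dx/D = -130/-26 = 5, y = Dy/D = -26/-26 = 1, z = Dz/D = 130/-26 = -5
Check eq1: (3)(5) + (-1)(1) + (3)(-5) = -1 = -1 ✓
Check eq2: (3)(5) + (2)(1) + (4)(-5) = -3 = -3 ✓
Check eq3: (-1)(5) + (3)(1) + (-3)(-5) = 13 = 13 ✓

x = 5, y = 1, z = -5


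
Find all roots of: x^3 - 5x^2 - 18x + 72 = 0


Let p(x) = x^3 - 5x^2 - 18x + 72. By the rational root theorem (leading coefficient 1), any rational root is an integer divisor of 72: try ±1, ±2, ... in turn.
Test x = 1: value = 50 ≠ 0.
Test x = -1: value = 84 ≠ 0.
Test x = 2: value = 24 ≠ 0.
Test x = -2: value = 80 ≠ 0.
Test x = 3: value = 0 ✓, so (x - 3) is a factor.
Synthetic division by (x - 3): bring down 1; 1(3) - 5 = -2; (-2)(3) - 18 = -24; (-24)(3) + 72 = 0 → quotient x^2 - 2x - 24, remainder 0.
Solve the quadratic x^2 - 2x - 24 = 0: discriminant = (-2)^2 - 4(1)(-24) = 4 + 96 = 100.
sqrt(100) = 10, so x = (2 ± 10)/2: x = 6 or x = -4.
Collecting all roots found:

x = -4, x = 3, x = 6


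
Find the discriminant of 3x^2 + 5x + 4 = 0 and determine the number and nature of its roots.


For ax^2 + bx + c = 0, discriminant D = b^2 - 4ac
Here a = 3, b = 5, c = 4
D = (5)^2 - 4(3)(4) = 25 - 48 = -23

D = -23 < 0
The equation has no real roots (2 complex conjugate roots).

Discriminant = -23, no real roots (2 complex conjugate roots)


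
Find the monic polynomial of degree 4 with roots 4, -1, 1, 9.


A monic polynomial with roots 4, -1, 1, 9 is:
p(x) = (x - 4)(x + 1)(x - 1)(x - 9)
After multiplying by (x - 4): x - 4
After multiplying by (x + 1): x^2 - 3x - 4
After multiplying by (x - 1): x^3 - 4x^2 - x + 4
After multiplying by (x - 9): x^4 - 13x^3 + 35x^2 + 13x - 36

x^4 - 13x^3 + 35x^2 + 13x - 36


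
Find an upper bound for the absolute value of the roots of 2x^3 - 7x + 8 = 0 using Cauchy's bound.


Cauchy's bound: all roots r satisfy |r| <= 1 + max(|a_i/a_n|) for i = 0,...,n-1
where a_n is the leading coefficient.

Coefficients: [2, 0, -7, 8]
Leading coefficient a_n = 2
Ratios |a_i/a_n|: 0, 7/2, 4
Maximum ratio: 4
Cauchy's bound: |r| <= 1 + 4 = 5

Upper bound = 5


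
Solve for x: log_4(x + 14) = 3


Convert to exponential form: x + 14 = 4^3 = 64
x = 64 - 14 = 50
Check: log_4(50 + 14) = log_4(64) = log_4(64) = 3 ✓

x = 50


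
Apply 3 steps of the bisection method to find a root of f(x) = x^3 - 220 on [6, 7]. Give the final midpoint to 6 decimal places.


f(x) = x^3 - 220
f(6) = -4 < 0
f(7) = 123 > 0

Step 1: midpoint = (6.000000 + 7.000000)/2 = 6.500000
  f(6.500000) = 54.625000
  f(mid) > 0, so root is in [6.000000, 6.500000]

Step 2: midpoint = (6.000000 + 6.500000)/2 = 6.250000
  f(6.250000) = 24.140625
  f(mid) > 0, so root is in [6.000000, 6.250000]

Step 3: midpoint = (6.000000 + 6.250000)/2 = 6.125000
  f(6.125000) = 9.783203
  f(mid) > 0, so root is in [6.000000, 6.125000]

midpoint = 6.125000


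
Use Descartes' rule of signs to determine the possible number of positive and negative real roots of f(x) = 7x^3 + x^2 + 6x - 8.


Descartes' rule of signs:

For positive roots, count sign changes in f(x) = 7x^3 + x^2 + 6x - 8:
Signs of coefficients: +, +, +, -
Number of sign changes: 1
Possible positive real roots: 1

For negative roots, examine f(-x) = -7x^3 + x^2 - 6x - 8:
Signs of coefficients: -, +, -, -
Number of sign changes: 2
Possible negative real roots: 2, 0

Positive roots: 1; Negative roots: 2 or 0


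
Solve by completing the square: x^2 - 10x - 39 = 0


Start: x^2 - 10x - 39 = 0
Move constant: x^2 - 10x = 39
Half of -10 is -5, squared is 25
Add 25 to both sides: x^2 - 10x + 25 = 64
(x - 5)^2 = 64
x - 5 = ±8
x = 5 + 8 = 13 or x = 5 - 8 = -3

x = -3, x = 13


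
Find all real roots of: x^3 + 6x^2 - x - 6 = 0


Let p(x) = x^3 + 6x^2 - x - 6. By the rational root theorem (leading coefficient 1), any rational root is an integer divisor of 6: try ±1, ±2, ... in turn.
Test x = 1: value = 0 ✓, so (x - 1) is a factor.
Synthetic division by (x - 1): bring down 1; 1(1) + 6 = 7; 7(1) - 1 = 6; 6(1) - 6 = 0 → quotient x^2 + 7x + 6, remainder 0.
Solve the quadratic x^2 + 7x + 6 = 0: discriminant = 7^2 - 4(1)(6) = 49 - 24 = 25.
sqrt(25) = 5, so x = (-7 ± 5)/2: x = -1 or x = -6.

x = -6, x = -1, x = 1


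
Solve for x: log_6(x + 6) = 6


Convert to exponential form: x + 6 = 6^6 = 46656
x = 46656 - 6 = 46650
Check: log_6(46650 + 6) = log_6(46656) = log_6(46656) = 6 ✓

x = 46650


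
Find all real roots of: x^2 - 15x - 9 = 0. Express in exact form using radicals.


Using the quadratic formula: x = (-b ± sqrt(b^2 - 4ac)) / (2a)
Here a = 1, b = -15, c = -9
Discriminant = b^2 - 4ac = (-15)^2 - 4(1)(-9) = 225 + 36 = 261
Since discriminant = 261 > 0, there are two real roots.
x = (15 ± 3*sqrt(29)) / 2
Numerically: x ≈ 15.5777 or x ≈ -0.5777

x = (15 + 3*sqrt(29)) / 2 or x = (15 - 3*sqrt(29)) / 2


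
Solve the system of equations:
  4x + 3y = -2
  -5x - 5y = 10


Using Cramer's rule:
Determinant D = (4)(-5) - (-5)(3) = -20 + 15 = -5
Dx = (-2)(-5) - (10)(3) = 10 - 30 = -20
Dy = (4)(10) - (-5)(-2) = 40 - 10 = 30
x = Dx/D = -20/-5 = 4
y = Dy/D = 30/-5 = -6

x = 4, y = -6


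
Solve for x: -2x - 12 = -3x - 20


Starting with: -2x - 12 = -3x - 20
Move all x terms to left: (-2 + 3)x = -20 + 12
Simplify: x = -8
Divide both sides by 1: x = -8

x = -8


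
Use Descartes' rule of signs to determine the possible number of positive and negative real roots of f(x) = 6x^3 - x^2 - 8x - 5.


Descartes' rule of signs:

For positive roots, count sign changes in f(x) = 6x^3 - x^2 - 8x - 5:
Signs of coefficients: +, -, -, -
Number of sign changes: 1
Possible positive real roots: 1

For negative roots, examine f(-x) = -6x^3 - x^2 + 8x - 5:
Signs of coefficients: -, -, +, -
Number of sign changes: 2
Possible negative real roots: 2, 0

Positive roots: 1; Negative roots: 2 or 0


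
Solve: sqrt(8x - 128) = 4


Square both sides: 8x - 128 = 4^2 = 16
8x = 16 + 128 = 144
x = 18
Check: sqrt(8*18 - 128) = sqrt(16) = 4 ✓

x = 18


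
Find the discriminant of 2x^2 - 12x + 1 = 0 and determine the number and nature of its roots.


For ax^2 + bx + c = 0, discriminant D = b^2 - 4ac
Here a = 2, b = -12, c = 1
D = (-12)^2 - 4(2)(1) = 144 - 8 = 136

D = 136 > 0 but not a perfect square
The equation has 2 distinct real irrational roots.

Discriminant = 136, 2 distinct real irrational roots


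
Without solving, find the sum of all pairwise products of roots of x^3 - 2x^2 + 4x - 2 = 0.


By Vieta's formulas for x^3 + bx^2 + cx + d = 0:
  r1 + r2 + r3 = -b/a = 2
  r1*r2 + r1*r3 + r2*r3 = c/a = 4
  r1*r2*r3 = -d/a = 2


Sum of pairwise products = 4


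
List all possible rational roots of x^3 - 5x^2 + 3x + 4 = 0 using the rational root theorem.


Rational root theorem: possible roots are ±p/q where:
  p divides the constant term (4): p ∈ {1, 2, 4}
  q divides the leading coefficient (1): q ∈ {1}

All possible rational roots: -4, -2, -1, 1, 2, 4

-4, -2, -1, 1, 2, 4


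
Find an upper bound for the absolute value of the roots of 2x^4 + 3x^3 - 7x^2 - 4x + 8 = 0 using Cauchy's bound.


Cauchy's bound: all roots r satisfy |r| <= 1 + max(|a_i/a_n|) for i = 0,...,n-1
where a_n is the leading coefficient.

Coefficients: [2, 3, -7, -4, 8]
Leading coefficient a_n = 2
Ratios |a_i/a_n|: 3/2, 7/2, 2, 4
Maximum ratio: 4
Cauchy's bound: |r| <= 1 + 4 = 5

Upper bound = 5


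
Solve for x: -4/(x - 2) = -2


Multiply both sides by (x - 2): -4 = -2(x - 2)
Distribute: -4 = -2x + 4
-2x = -4 - 4 = -8
x = 4

x = 4


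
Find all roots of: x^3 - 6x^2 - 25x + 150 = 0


Let p(x) = x^3 - 6x^2 - 25x + 150. By the rational root theorem (leading coefficient 1), any rational root is an integer divisor of 150: try ±1, ±2, ... in turn.
Test x = 1: value = 120 ≠ 0.
Test x = -1: value = 168 ≠ 0.
Test x = 2: value = 84 ≠ 0.
Test x = -2: value = 168 ≠ 0.
Test x = 3: value = 48 ≠ 0.
Test x = -3: value = 144 ≠ 0.
Test x = 5: value = 0 ✓, so (x - 5) is a factor.
Synthetic division by (x - 5): bring down 1; 1(5) - 6 = -1; (-1)(5) - 25 = -30; (-30)(5) + 150 = 0 → quotient x^2 - x - 30, remainder 0.
Solve the quadratic x^2 - x - 30 = 0: discriminant = (-1)^2 - 4(1)(-30) = 1 + 120 = 121.
sqrt(121) = 11, so x = (1 ± 11)/2: x = 6 or x = -5.
Collecting all roots found:

x = -5, x = 5, x = 6


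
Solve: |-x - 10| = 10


An absolute value equation |expr| = 10 gives two cases:
Case 1: -x - 10 = 10
  -x = 20, so x = -20
Case 2: -x - 10 = -10
  -x = 0, so x = 0

x = -20, x = 0


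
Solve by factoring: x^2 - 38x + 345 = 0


We need two numbers that multiply to 345 and add to -38.
Those numbers are -23 and -15 (since (-23) * (-15) = 345 and (-23) + (-15) = -38).
So x^2 - 38x + 345 = (x - 23)(x - 15) = 0
Setting each factor to zero: x = 23 or x = 15

x = 15, x = 23


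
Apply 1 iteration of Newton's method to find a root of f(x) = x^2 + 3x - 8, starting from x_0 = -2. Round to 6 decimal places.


Newton's method: x_(n+1) = x_n - f(x_n)/f'(x_n)
f(x) = x^2 + 3x - 8
f'(x) = 2x + 3

Iteration 1:
  f(-2.000000) = -10.000000
  f'(-2.000000) = -1.000000
  x_1 = -2.000000 - (-10.000000)/(-1.000000) = -12.000000

x_1 = -12.000000


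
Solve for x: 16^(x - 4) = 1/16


Express both sides with the same base.
1/16 = 16^(-1)
Since the bases match, equate exponents: x - 4 = -1
So x = -1 - (-4) = 3

x = 3


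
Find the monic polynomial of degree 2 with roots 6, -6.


A monic polynomial with roots 6, -6 is:
p(x) = (x - 6)(x + 6)
After multiplying by (x - 6): x - 6
After multiplying by (x + 6): x^2 - 36

x^2 - 36


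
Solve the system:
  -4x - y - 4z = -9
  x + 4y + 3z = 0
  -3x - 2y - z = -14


Using Cramer's rule. Expand each determinant along the first row.
D  = (-4)*[4*(-1) - 3*(-2)] - (-1)*[1*(-1) - 3*(-3)] + (-4)*[1*(-2) - 4*(-3)]
  = (-4)*(2) - (-1)*(8) + (-4)*(10) = -40
Dx = (-9)*[4*(-1) - 3*(-2)] - (-1)*[0*(-1) - 3*(-14)] + (-4)*[0*(-2) - 4*(-14)]
  = (-9)*(2) - (-1)*(42) + (-4)*(56) = -200
Dy = (-4)*[0*(-1) - 3*(-14)] - (-9)*[1*(-1) - 3*(-3)] + (-4)*[1*(-14) - 0*(-3)]
  = (-4)*(42) - (-9)*(8) + (-4)*(-14) = -40
Dz = (-4)*[4*(-14) - 0*(-2)] - (-1)*[1*(-14) - 0*(-3)] + (-9)*[1*(-2) - 4*(-3)]
  = (-4)*(-56) - (-1)*(-14) + (-9)*(10) = 120
x = Dx/D = -200/-40 = 5, y = Dy/D = -40/-40 = 1, z = Dz/D = 120/-40 = -3
Check eq1: (-4)(5) + (-1)(1) + (-4)(-3) = -9 = -9 ✓
Check eq2: (1)(5) + (4)(1) + (3)(-3) = 0 = 0 ✓
Check eq3: (-3)(5) + (-2)(1) + (-1)(-3) = -14 = -14 ✓

x = 5, y = 1, z = -3


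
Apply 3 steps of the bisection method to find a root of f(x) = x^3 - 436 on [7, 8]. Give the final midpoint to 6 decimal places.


f(x) = x^3 - 436
f(7) = -93 < 0
f(8) = 76 > 0

Step 1: midpoint = (7.000000 + 8.000000)/2 = 7.500000
  f(7.500000) = -14.125000
  f(mid) < 0, so root is in [7.500000, 8.000000]

Step 2: midpoint = (7.500000 + 8.000000)/2 = 7.750000
  f(7.750000) = 29.484375
  f(mid) > 0, so root is in [7.500000, 7.750000]

Step 3: midpoint = (7.500000 + 7.750000)/2 = 7.625000
  f(7.625000) = 7.322266
  f(mid) > 0, so root is in [7.500000, 7.625000]

midpoint = 7.625000


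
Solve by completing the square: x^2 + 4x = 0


Start: x^2 + 4x + 0 = 0
Move constant: x^2 + 4x = 0
Half of 4 is 2, squared is 4
Add 4 to both sides: x^2 + 4x + 4 = 4
(x + 2)^2 = 4
x + 2 = ±2
x = -2 + 2 = 0 or x = -2 - 2 = -4

x = -4, x = 0


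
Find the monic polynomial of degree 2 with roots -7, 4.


A monic polynomial with roots -7, 4 is:
p(x) = (x + 7)(x - 4)
After multiplying by (x + 7): x + 7
After multiplying by (x - 4): x^2 + 3x - 28

x^2 + 3x - 28


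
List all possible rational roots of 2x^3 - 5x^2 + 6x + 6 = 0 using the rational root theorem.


Rational root theorem: possible roots are ±p/q where:
  p divides the constant term (6): p ∈ {1, 2, 3, 6}
  q divides the leading coefficient (2): q ∈ {1, 2}

All possible rational roots: -6, -3, -2, -3/2, -1, -1/2, 1/2, 1, 3/2, 2, 3, 6

-6, -3, -2, -3/2, -1, -1/2, 1/2, 1, 3/2, 2, 3, 6


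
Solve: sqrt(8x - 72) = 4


Square both sides: 8x - 72 = 4^2 = 16
8x = 16 + 72 = 88
x = 11
Check: sqrt(8*11 - 72) = sqrt(16) = 4 ✓

x = 11


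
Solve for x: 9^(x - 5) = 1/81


Express both sides with the same base.
1/81 = 9^(-2)
Since the bases match, equate exponents: x - 5 = -2
So x = -2 - (-5) = 3

x = 3


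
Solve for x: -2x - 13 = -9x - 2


Starting with: -2x - 13 = -9x - 2
Move all x terms to left: (-2 + 9)x = -2 + 13
Simplify: 7x = 11
Divide both sides by 7: x = 11/7

x = 11/7


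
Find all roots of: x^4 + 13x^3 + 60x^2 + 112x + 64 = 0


Let p(x) = x^4 + 13x^3 + 60x^2 + 112x + 64. By the rational root theorem (leading coefficient 1), any rational root is an integer divisor of 64: try ±1, ±2, ... in turn.
Test x = 1: value = 250 ≠ 0.
Test x = -1: value = 0 ✓, so (x + 1) is a factor.
Synthetic division by (x + 1): bring down 1; 1(-1) + 13 = 12; 12(-1) + 60 = 48; 48(-1) + 112 = 64; 64(-1) + 64 = 0 → quotient x^3 + 12x^2 + 48x + 64, remainder 0.
Continue with the quotient x^3 + 12x^2 + 48x + 64 (candidates must divide 64; re-test x = -1 first in case it repeats).
Test x = -1: value = 27 ≠ 0.
Test x = 2: value = 216 ≠ 0.
Test x = -2: value = 8 ≠ 0.
Test x = 4: value = 512 ≠ 0.
Test x = -4: value = 0 ✓, so (x + 4) is a factor.
Synthetic division by (x + 4): bring down 1; 1(-4) + 12 = 8; 8(-4) + 48 = 16; 16(-4) + 64 = 0 → quotient x^2 + 8x + 16, remainder 0.
Solve the quadratic x^2 + 8x + 16 = 0: discriminant = 8^2 - 4(1)(16) = 64 - 64 = 0.
Discriminant = 0, so a double root: x = -8/2 = -4.
Collecting all roots found:

x = -4 (multiplicity 3), x = -1


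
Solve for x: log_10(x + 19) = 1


Convert to exponential form: x + 19 = 10^1 = 10
x = 10 - 19 = -9
Check: log_10(-9 + 19) = log_10(10) = log_10(10) = 1 ✓

x = -9


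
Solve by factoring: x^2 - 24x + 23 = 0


We need two numbers that multiply to 23 and add to -24.
Those numbers are -1 and -23 (since (-1) * (-23) = 23 and (-1) + (-23) = -24).
So x^2 - 24x + 23 = (x - 1)(x - 23) = 0
Setting each factor to zero: x = 1 or x = 23

x = 1, x = 23


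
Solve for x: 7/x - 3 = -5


Subtract -3 from both sides: 7/x = -2
Multiply both sides by x: 7 = -2 * x
Divide by -2: x = -7/2

x = -7/2


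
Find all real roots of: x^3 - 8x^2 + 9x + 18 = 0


Let p(x) = x^3 - 8x^2 + 9x + 18. By the rational root theorem (leading coefficient 1), any rational root is an integer divisor of 18: try ±1, ±2, ... in turn.
Test x = 1: value = 20 ≠ 0.
Test x = -1: value = 0 ✓, so (x + 1) is a factor.
Synthetic division by (x + 1): bring down 1; 1(-1) - 8 = -9; (-9)(-1) + 9 = 18; 18(-1) + 18 = 0 → quotient x^2 - 9x + 18, remainder 0.
Solve the quadratic x^2 - 9x + 18 = 0: discriminant = (-9)^2 - 4(1)(18) = 81 - 72 = 9.
sqrt(9) = 3, so x = (9 ± 3)/2: x = 6 or x = 3.

x = -1, x = 3, x = 6


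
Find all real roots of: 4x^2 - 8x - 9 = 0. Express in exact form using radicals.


Using the quadratic formula: x = (-b ± sqrt(b^2 - 4ac)) / (2a)
Here a = 4, b = -8, c = -9
Discriminant = b^2 - 4ac = (-8)^2 - 4(4)(-9) = 64 + 144 = 208
Since discriminant = 208 > 0, there are two real roots.
x = (8 ± 4*sqrt(13)) / 8
Simplifying: x = (2 ± sqrt(13)) / 2
Numerically: x ≈ 2.8028 or x ≈ -0.8028

x = (2 + sqrt(13)) / 2 or x = (2 - sqrt(13)) / 2


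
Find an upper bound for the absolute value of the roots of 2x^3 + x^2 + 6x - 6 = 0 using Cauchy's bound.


Cauchy's bound: all roots r satisfy |r| <= 1 + max(|a_i/a_n|) for i = 0,...,n-1
where a_n is the leading coefficient.

Coefficients: [2, 1, 6, -6]
Leading coefficient a_n = 2
Ratios |a_i/a_n|: 1/2, 3, 3
Maximum ratio: 3
Cauchy's bound: |r| <= 1 + 3 = 4

Upper bound = 4


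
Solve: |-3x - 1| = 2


An absolute value equation |expr| = 2 gives two cases:
Case 1: -3x - 1 = 2
  -3x = 3, so x = -1
Case 2: -3x - 1 = -2
  -3x = -1, so x = 1/3

x = -1, x = 1/3


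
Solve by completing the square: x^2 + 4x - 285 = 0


Start: x^2 + 4x - 285 = 0
Move constant: x^2 + 4x = 285
Half of 4 is 2, squared is 4
Add 4 to both sides: x^2 + 4x + 4 = 289
(x + 2)^2 = 289
x + 2 = ±17
x = -2 + 17 = 15 or x = -2 - 17 = -19

x = -19, x = 15


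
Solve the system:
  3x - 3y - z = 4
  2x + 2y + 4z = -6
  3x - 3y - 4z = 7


Using Cramer's rule. Expand each determinant along the first row.
D  = 3*[2*(-4) - 4*(-3)] - (-3)*[2*(-4) - 4*3] + (-1)*[2*(-3) - 2*3]
  = 3*(4) - (-3)*(-20) + (-1)*(-12) = -36
Dx = 4*[2*(-4) - 4*(-3)] - (-3)*[(-6)*(-4) - 4*7] + (-1)*[(-6)*(-3) - 2*7]
  = 4*(4) - (-3)*(-4) + (-1)*(4) = 0
Dy = 3*[(-6)*(-4) - 4*7] - 4*[2*(-4) - 4*3] + (-1)*[2*7 - (-6)*3]
  = 3*(-4) - 4*(-20) + (-1)*(32) = 36
Dz = 3*[2*7 - (-6)*(-3)] - (-3)*[2*7 - (-6)*3] + 4*[2*(-3) - 2*3]
  = 3*(-4) - (-3)*(32) + 4*(-12) = 36
x = Dx/D = 0/-36 = 0, y = Dy/D = 36/-36 = -1, z = Dz/D = 36/-36 = -1
Check eq1: (3)(0) + (-3)(-1) + (-1)(-1) = 4 = 4 ✓
Check eq2: (2)(0) + (2)(-1) + (4)(-1) = -6 = -6 ✓
Check eq3: (3)(0) + (-3)(-1) + (-4)(-1) = 7 = 7 ✓

x = 0, y = -1, z = -1
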